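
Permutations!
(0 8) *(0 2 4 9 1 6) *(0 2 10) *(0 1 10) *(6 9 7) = (0 8)(1 9 10)(2 4 7 6) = [8, 9, 4, 3, 7, 5, 2, 6, 0, 10, 1]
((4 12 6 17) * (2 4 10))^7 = (2 4 12 6 17 10) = ((2 4 12 6 17 10))^7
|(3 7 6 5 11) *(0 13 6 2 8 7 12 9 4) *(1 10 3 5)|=|(0 13 6 1 10 3 12 9 4)(2 8 7)(5 11)|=18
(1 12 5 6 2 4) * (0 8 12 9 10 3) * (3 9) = (0 8 12 5 6 2 4 1 3)(9 10) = [8, 3, 4, 0, 1, 6, 2, 7, 12, 10, 9, 11, 5]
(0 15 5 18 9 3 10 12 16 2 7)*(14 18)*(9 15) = (0 9 3 10 12 16 2 7)(5 14 18 15) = [9, 1, 7, 10, 4, 14, 6, 0, 8, 3, 12, 11, 16, 13, 18, 5, 2, 17, 15]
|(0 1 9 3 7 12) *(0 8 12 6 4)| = |(0 1 9 3 7 6 4)(8 12)| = 14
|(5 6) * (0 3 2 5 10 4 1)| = 8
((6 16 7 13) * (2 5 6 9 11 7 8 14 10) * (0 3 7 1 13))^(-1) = (0 7 3)(1 11 9 13)(2 10 14 8 16 6 5)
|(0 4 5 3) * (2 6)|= |(0 4 5 3)(2 6)|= 4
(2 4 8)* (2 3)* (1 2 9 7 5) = (1 2 4 8 3 9 7 5) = [0, 2, 4, 9, 8, 1, 6, 5, 3, 7]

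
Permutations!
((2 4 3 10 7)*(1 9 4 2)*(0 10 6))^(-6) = (0 7 9 3)(1 4 6 10)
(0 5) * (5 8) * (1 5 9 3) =[8, 5, 2, 1, 4, 0, 6, 7, 9, 3] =(0 8 9 3 1 5)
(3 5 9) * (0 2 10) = (0 2 10)(3 5 9) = [2, 1, 10, 5, 4, 9, 6, 7, 8, 3, 0]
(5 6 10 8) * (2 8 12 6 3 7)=(2 8 5 3 7)(6 10 12)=[0, 1, 8, 7, 4, 3, 10, 2, 5, 9, 12, 11, 6]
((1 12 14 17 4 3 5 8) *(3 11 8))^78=(1 12 14 17 4 11 8)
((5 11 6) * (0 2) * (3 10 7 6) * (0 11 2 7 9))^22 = (0 2 9 5 10 6 3 7 11)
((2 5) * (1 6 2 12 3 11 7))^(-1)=((1 6 2 5 12 3 11 7))^(-1)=(1 7 11 3 12 5 2 6)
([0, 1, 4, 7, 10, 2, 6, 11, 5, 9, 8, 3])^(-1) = [0, 1, 5, 11, 2, 8, 6, 3, 10, 9, 4, 7]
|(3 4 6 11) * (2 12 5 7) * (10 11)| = |(2 12 5 7)(3 4 6 10 11)| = 20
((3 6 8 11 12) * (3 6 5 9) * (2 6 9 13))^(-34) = (2 8 12 3 13 6 11 9 5)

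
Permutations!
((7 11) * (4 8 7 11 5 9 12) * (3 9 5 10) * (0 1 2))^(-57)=(3 10 7 8 4 12 9)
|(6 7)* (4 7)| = |(4 7 6)| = 3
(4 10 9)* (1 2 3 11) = (1 2 3 11)(4 10 9) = [0, 2, 3, 11, 10, 5, 6, 7, 8, 4, 9, 1]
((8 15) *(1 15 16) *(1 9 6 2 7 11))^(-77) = (1 9 11 16 7 8 2 15 6)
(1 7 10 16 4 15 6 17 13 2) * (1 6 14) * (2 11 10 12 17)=(1 7 12 17 13 11 10 16 4 15 14)(2 6)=[0, 7, 6, 3, 15, 5, 2, 12, 8, 9, 16, 10, 17, 11, 1, 14, 4, 13]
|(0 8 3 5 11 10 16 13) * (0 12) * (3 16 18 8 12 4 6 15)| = |(0 12)(3 5 11 10 18 8 16 13 4 6 15)| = 22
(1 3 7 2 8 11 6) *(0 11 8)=(0 11 6 1 3 7 2)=[11, 3, 0, 7, 4, 5, 1, 2, 8, 9, 10, 6]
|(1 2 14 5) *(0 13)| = |(0 13)(1 2 14 5)| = 4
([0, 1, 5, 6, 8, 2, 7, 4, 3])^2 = (3 7 8 6 4)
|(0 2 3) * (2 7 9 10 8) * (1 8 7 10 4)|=|(0 10 7 9 4 1 8 2 3)|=9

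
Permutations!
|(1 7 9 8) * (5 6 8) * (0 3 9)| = 8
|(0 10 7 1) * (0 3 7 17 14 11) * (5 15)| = 30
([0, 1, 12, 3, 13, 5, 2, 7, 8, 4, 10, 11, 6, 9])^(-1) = (2 6 12)(4 9 13)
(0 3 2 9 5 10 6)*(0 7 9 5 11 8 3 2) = (0 2 5 10 6 7 9 11 8 3) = [2, 1, 5, 0, 4, 10, 7, 9, 3, 11, 6, 8]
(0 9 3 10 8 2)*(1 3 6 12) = (0 9 6 12 1 3 10 8 2) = [9, 3, 0, 10, 4, 5, 12, 7, 2, 6, 8, 11, 1]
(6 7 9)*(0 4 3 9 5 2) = (0 4 3 9 6 7 5 2) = [4, 1, 0, 9, 3, 2, 7, 5, 8, 6]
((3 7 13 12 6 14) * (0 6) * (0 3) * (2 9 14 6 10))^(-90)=((0 10 2 9 14)(3 7 13 12))^(-90)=(14)(3 13)(7 12)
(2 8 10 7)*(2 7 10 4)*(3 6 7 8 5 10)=(2 5 10 3 6 7 8 4)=[0, 1, 5, 6, 2, 10, 7, 8, 4, 9, 3]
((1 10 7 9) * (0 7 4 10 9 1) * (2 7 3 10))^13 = (0 7 10 9 2 3 1 4)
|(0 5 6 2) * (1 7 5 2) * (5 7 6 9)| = |(0 2)(1 6)(5 9)| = 2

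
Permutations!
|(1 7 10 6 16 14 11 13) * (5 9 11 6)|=21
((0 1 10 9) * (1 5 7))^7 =(0 5 7 1 10 9) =((0 5 7 1 10 9))^7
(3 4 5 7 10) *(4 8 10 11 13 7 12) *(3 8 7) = (3 7 11 13)(4 5 12)(8 10) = [0, 1, 2, 7, 5, 12, 6, 11, 10, 9, 8, 13, 4, 3]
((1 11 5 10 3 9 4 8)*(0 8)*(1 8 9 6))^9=((0 9 4)(1 11 5 10 3 6))^9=(1 10)(3 11)(5 6)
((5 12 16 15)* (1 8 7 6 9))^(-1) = ((1 8 7 6 9)(5 12 16 15))^(-1) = (1 9 6 7 8)(5 15 16 12)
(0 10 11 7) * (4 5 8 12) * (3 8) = (0 10 11 7)(3 8 12 4 5) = [10, 1, 2, 8, 5, 3, 6, 0, 12, 9, 11, 7, 4]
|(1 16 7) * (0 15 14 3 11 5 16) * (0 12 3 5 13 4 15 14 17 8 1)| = 45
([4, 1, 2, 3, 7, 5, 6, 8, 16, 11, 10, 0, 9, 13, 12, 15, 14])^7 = [9, 1, 2, 3, 11, 5, 6, 0, 4, 14, 10, 12, 16, 13, 8, 15, 7]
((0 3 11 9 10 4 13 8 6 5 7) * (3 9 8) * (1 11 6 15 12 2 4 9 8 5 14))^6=(0 13 5 2 1 15 6)(3 7 4 11 12 14 8)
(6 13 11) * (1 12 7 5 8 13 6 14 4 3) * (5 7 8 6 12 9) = (1 9 5 6 12 8 13 11 14 4 3) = [0, 9, 2, 1, 3, 6, 12, 7, 13, 5, 10, 14, 8, 11, 4]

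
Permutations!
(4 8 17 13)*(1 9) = (1 9)(4 8 17 13) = [0, 9, 2, 3, 8, 5, 6, 7, 17, 1, 10, 11, 12, 4, 14, 15, 16, 13]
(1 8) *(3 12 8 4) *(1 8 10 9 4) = [0, 1, 2, 12, 3, 5, 6, 7, 8, 4, 9, 11, 10] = (3 12 10 9 4)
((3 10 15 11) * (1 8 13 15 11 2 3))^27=(1 15 10 8 2 11 13 3)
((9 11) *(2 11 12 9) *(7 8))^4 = ((2 11)(7 8)(9 12))^4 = (12)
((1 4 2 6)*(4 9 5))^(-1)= (1 6 2 4 5 9)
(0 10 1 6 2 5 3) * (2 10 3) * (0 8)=(0 3 8)(1 6 10)(2 5)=[3, 6, 5, 8, 4, 2, 10, 7, 0, 9, 1]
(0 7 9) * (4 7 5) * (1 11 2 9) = [5, 11, 9, 3, 7, 4, 6, 1, 8, 0, 10, 2] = (0 5 4 7 1 11 2 9)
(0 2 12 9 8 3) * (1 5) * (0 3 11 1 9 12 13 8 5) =(0 2 13 8 11 1)(5 9) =[2, 0, 13, 3, 4, 9, 6, 7, 11, 5, 10, 1, 12, 8]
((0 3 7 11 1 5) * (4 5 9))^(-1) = ((0 3 7 11 1 9 4 5))^(-1) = (0 5 4 9 1 11 7 3)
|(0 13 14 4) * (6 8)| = 4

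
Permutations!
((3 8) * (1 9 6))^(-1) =(1 6 9)(3 8)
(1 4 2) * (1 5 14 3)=[0, 4, 5, 1, 2, 14, 6, 7, 8, 9, 10, 11, 12, 13, 3]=(1 4 2 5 14 3)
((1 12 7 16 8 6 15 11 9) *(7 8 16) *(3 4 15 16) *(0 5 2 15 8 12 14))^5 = (16)(0 9 2 14 11 5 1 15)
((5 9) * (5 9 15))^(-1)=((5 15))^(-1)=(5 15)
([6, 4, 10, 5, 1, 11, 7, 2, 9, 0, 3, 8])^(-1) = (0 9 8 11 5 3 10 2 7 6)(1 4)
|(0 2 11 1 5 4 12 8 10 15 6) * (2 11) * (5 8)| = |(0 11 1 8 10 15 6)(4 12 5)| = 21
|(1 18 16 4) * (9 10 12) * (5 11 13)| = |(1 18 16 4)(5 11 13)(9 10 12)| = 12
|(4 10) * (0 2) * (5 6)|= 2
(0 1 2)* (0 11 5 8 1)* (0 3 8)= [3, 2, 11, 8, 4, 0, 6, 7, 1, 9, 10, 5]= (0 3 8 1 2 11 5)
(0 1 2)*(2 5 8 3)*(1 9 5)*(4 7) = [9, 1, 0, 2, 7, 8, 6, 4, 3, 5] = (0 9 5 8 3 2)(4 7)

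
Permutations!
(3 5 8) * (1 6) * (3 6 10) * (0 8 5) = (0 8 6 1 10 3) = [8, 10, 2, 0, 4, 5, 1, 7, 6, 9, 3]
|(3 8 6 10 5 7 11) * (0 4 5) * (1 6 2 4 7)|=|(0 7 11 3 8 2 4 5 1 6 10)|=11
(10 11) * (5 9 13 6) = [0, 1, 2, 3, 4, 9, 5, 7, 8, 13, 11, 10, 12, 6] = (5 9 13 6)(10 11)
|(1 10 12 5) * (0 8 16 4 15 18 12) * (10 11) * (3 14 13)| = 33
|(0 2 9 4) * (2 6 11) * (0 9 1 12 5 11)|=|(0 6)(1 12 5 11 2)(4 9)|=10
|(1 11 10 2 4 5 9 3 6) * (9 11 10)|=|(1 10 2 4 5 11 9 3 6)|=9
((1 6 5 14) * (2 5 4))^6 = (14)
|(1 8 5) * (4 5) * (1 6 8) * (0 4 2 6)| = |(0 4 5)(2 6 8)| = 3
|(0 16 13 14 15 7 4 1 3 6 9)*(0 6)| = |(0 16 13 14 15 7 4 1 3)(6 9)| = 18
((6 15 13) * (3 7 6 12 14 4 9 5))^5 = ((3 7 6 15 13 12 14 4 9 5))^5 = (3 12)(4 6)(5 13)(7 14)(9 15)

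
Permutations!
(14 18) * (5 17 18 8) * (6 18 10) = (5 17 10 6 18 14 8) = [0, 1, 2, 3, 4, 17, 18, 7, 5, 9, 6, 11, 12, 13, 8, 15, 16, 10, 14]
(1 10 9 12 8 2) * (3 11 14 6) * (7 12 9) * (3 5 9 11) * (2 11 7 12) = (1 10 12 8 11 14 6 5 9 7 2) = [0, 10, 1, 3, 4, 9, 5, 2, 11, 7, 12, 14, 8, 13, 6]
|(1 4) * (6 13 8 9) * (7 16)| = 4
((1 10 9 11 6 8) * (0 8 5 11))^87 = ((0 8 1 10 9)(5 11 6))^87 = (11)(0 1 9 8 10)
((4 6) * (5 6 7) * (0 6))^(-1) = (0 5 7 4 6)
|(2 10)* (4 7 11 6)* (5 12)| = 4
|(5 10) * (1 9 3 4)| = 4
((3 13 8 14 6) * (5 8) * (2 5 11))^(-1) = (2 11 13 3 6 14 8 5)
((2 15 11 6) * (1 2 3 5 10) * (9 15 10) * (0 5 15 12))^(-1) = (0 12 9 5)(1 10 2)(3 6 11 15)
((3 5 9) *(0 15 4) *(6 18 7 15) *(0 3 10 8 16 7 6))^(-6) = (18)(3 10 7)(4 9 16)(5 8 15)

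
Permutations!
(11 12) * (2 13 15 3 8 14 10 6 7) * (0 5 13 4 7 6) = [5, 1, 4, 8, 7, 13, 6, 2, 14, 9, 0, 12, 11, 15, 10, 3] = (0 5 13 15 3 8 14 10)(2 4 7)(11 12)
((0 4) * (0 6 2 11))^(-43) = ((0 4 6 2 11))^(-43) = (0 6 11 4 2)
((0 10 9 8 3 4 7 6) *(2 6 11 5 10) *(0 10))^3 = (0 10 3 11 2 9 4 5 6 8 7) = ((0 2 6 10 9 8 3 4 7 11 5))^3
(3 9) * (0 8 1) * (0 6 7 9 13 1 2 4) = [8, 6, 4, 13, 0, 5, 7, 9, 2, 3, 10, 11, 12, 1] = (0 8 2 4)(1 6 7 9 3 13)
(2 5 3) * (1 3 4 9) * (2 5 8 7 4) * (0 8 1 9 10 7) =(0 8)(1 3 5 2)(4 10 7) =[8, 3, 1, 5, 10, 2, 6, 4, 0, 9, 7]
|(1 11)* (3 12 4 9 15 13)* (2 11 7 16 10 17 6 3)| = 14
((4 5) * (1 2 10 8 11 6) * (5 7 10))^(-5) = (1 7 6 4 11 5 8 2 10)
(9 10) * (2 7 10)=(2 7 10 9)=[0, 1, 7, 3, 4, 5, 6, 10, 8, 2, 9]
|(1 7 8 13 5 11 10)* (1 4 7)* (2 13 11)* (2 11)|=|(2 13 5 11 10 4 7 8)|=8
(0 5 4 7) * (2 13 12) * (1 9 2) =[5, 9, 13, 3, 7, 4, 6, 0, 8, 2, 10, 11, 1, 12] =(0 5 4 7)(1 9 2 13 12)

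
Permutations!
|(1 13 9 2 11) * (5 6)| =|(1 13 9 2 11)(5 6)| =10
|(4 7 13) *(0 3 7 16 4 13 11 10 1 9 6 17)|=18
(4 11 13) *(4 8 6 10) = [0, 1, 2, 3, 11, 5, 10, 7, 6, 9, 4, 13, 12, 8] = (4 11 13 8 6 10)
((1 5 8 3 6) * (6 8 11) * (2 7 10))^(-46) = (1 11)(2 10 7)(5 6)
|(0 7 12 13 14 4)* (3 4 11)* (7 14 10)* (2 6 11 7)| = |(0 14 7 12 13 10 2 6 11 3 4)| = 11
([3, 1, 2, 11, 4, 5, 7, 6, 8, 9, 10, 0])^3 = (11)(6 7)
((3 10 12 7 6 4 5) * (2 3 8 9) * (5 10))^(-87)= ((2 3 5 8 9)(4 10 12 7 6))^(-87)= (2 8 3 9 5)(4 7 10 6 12)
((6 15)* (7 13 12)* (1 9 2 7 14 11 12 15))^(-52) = (1 13 9 15 2 6 7)(11 14 12) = ((1 9 2 7 13 15 6)(11 12 14))^(-52)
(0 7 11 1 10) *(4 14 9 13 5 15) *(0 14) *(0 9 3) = (0 7 11 1 10 14 3)(4 9 13 5 15) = [7, 10, 2, 0, 9, 15, 6, 11, 8, 13, 14, 1, 12, 5, 3, 4]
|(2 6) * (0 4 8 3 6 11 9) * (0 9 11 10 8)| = 10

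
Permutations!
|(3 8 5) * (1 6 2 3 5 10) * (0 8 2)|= 10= |(0 8 10 1 6)(2 3)|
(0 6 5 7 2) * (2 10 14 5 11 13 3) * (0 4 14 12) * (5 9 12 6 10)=(0 10 6 11 13 3 2 4 14 9 12)(5 7)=[10, 1, 4, 2, 14, 7, 11, 5, 8, 12, 6, 13, 0, 3, 9]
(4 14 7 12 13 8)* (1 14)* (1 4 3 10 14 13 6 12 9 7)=(1 13 8 3 10 14)(6 12)(7 9)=[0, 13, 2, 10, 4, 5, 12, 9, 3, 7, 14, 11, 6, 8, 1]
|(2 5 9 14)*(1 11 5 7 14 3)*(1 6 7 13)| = |(1 11 5 9 3 6 7 14 2 13)| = 10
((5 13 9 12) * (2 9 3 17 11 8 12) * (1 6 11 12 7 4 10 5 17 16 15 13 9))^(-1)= ((1 6 11 8 7 4 10 5 9 2)(3 16 15 13)(12 17))^(-1)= (1 2 9 5 10 4 7 8 11 6)(3 13 15 16)(12 17)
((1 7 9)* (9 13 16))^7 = ((1 7 13 16 9))^7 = (1 13 9 7 16)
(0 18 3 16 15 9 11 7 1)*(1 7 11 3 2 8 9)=[18, 0, 8, 16, 4, 5, 6, 7, 9, 3, 10, 11, 12, 13, 14, 1, 15, 17, 2]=(0 18 2 8 9 3 16 15 1)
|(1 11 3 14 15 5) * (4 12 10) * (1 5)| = |(1 11 3 14 15)(4 12 10)| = 15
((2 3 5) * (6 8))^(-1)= (2 5 3)(6 8)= ((2 3 5)(6 8))^(-1)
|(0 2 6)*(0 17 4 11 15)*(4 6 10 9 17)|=9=|(0 2 10 9 17 6 4 11 15)|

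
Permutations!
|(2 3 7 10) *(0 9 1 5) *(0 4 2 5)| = 6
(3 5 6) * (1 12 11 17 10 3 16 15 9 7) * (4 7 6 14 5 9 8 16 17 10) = (1 12 11 10 3 9 6 17 4 7)(5 14)(8 16 15) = [0, 12, 2, 9, 7, 14, 17, 1, 16, 6, 3, 10, 11, 13, 5, 8, 15, 4]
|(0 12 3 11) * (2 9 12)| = |(0 2 9 12 3 11)| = 6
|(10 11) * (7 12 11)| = |(7 12 11 10)| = 4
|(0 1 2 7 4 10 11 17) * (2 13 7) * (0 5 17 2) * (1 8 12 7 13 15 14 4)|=22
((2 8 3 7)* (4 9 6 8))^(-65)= (2 3 6 4 7 8 9)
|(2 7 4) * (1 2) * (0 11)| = |(0 11)(1 2 7 4)| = 4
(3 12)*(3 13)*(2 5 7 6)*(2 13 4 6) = (2 5 7)(3 12 4 6 13) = [0, 1, 5, 12, 6, 7, 13, 2, 8, 9, 10, 11, 4, 3]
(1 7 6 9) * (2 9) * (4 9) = (1 7 6 2 4 9) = [0, 7, 4, 3, 9, 5, 2, 6, 8, 1]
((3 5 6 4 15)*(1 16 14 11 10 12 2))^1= (1 16 14 11 10 12 2)(3 5 6 4 15)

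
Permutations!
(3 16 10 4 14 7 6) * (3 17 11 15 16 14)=(3 14 7 6 17 11 15 16 10 4)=[0, 1, 2, 14, 3, 5, 17, 6, 8, 9, 4, 15, 12, 13, 7, 16, 10, 11]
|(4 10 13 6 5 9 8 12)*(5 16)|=9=|(4 10 13 6 16 5 9 8 12)|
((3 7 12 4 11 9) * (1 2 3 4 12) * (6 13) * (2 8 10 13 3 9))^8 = (1 8 10 13 6 3 7)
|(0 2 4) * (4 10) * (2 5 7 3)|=7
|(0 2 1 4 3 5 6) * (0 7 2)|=|(1 4 3 5 6 7 2)|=7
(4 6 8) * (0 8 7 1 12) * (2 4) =(0 8 2 4 6 7 1 12) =[8, 12, 4, 3, 6, 5, 7, 1, 2, 9, 10, 11, 0]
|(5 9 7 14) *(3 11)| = |(3 11)(5 9 7 14)| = 4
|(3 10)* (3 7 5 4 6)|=|(3 10 7 5 4 6)|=6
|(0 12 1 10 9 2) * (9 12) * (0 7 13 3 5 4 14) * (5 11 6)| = |(0 9 2 7 13 3 11 6 5 4 14)(1 10 12)| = 33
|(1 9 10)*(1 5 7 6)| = |(1 9 10 5 7 6)| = 6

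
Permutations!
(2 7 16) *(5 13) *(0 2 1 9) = (0 2 7 16 1 9)(5 13) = [2, 9, 7, 3, 4, 13, 6, 16, 8, 0, 10, 11, 12, 5, 14, 15, 1]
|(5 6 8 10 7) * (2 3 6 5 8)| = 3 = |(2 3 6)(7 8 10)|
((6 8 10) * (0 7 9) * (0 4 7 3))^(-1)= (0 3)(4 9 7)(6 10 8)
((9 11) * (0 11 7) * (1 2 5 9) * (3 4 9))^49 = (0 5 7 2 9 1 4 11 3)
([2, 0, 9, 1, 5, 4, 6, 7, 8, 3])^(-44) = [2, 0, 9, 1, 4, 5, 6, 7, 8, 3]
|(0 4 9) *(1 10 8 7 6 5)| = |(0 4 9)(1 10 8 7 6 5)| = 6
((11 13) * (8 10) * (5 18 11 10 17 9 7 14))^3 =(5 13 17 14 11 8 7 18 10 9)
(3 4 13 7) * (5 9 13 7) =(3 4 7)(5 9 13) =[0, 1, 2, 4, 7, 9, 6, 3, 8, 13, 10, 11, 12, 5]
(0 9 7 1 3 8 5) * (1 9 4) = [4, 3, 2, 8, 1, 0, 6, 9, 5, 7] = (0 4 1 3 8 5)(7 9)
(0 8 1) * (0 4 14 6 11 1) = (0 8)(1 4 14 6 11) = [8, 4, 2, 3, 14, 5, 11, 7, 0, 9, 10, 1, 12, 13, 6]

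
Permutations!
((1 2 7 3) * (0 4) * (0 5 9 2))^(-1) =((0 4 5 9 2 7 3 1))^(-1) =(0 1 3 7 2 9 5 4)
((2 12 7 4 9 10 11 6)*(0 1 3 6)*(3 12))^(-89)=(0 11 10 9 4 7 12 1)(2 3 6)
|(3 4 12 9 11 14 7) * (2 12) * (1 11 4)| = |(1 11 14 7 3)(2 12 9 4)| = 20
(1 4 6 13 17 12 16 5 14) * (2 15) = (1 4 6 13 17 12 16 5 14)(2 15) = [0, 4, 15, 3, 6, 14, 13, 7, 8, 9, 10, 11, 16, 17, 1, 2, 5, 12]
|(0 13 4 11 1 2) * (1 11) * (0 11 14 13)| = 6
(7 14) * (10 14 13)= [0, 1, 2, 3, 4, 5, 6, 13, 8, 9, 14, 11, 12, 10, 7]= (7 13 10 14)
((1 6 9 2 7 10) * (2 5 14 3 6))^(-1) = ((1 2 7 10)(3 6 9 5 14))^(-1) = (1 10 7 2)(3 14 5 9 6)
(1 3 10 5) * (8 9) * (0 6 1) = [6, 3, 2, 10, 4, 0, 1, 7, 9, 8, 5] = (0 6 1 3 10 5)(8 9)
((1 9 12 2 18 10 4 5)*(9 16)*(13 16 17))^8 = (1 10 12 13 5 18 9 17 4 2 16)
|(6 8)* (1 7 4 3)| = |(1 7 4 3)(6 8)| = 4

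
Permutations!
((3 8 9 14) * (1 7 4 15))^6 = (1 4)(3 9)(7 15)(8 14)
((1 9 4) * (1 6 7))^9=((1 9 4 6 7))^9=(1 7 6 4 9)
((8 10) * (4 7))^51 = (4 7)(8 10)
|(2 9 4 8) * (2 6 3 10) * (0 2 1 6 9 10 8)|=9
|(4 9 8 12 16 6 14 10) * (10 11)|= 9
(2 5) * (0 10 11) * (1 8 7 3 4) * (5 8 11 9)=(0 10 9 5 2 8 7 3 4 1 11)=[10, 11, 8, 4, 1, 2, 6, 3, 7, 5, 9, 0]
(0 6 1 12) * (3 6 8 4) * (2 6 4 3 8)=(0 2 6 1 12)(3 4 8)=[2, 12, 6, 4, 8, 5, 1, 7, 3, 9, 10, 11, 0]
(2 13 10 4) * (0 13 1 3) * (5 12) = (0 13 10 4 2 1 3)(5 12) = [13, 3, 1, 0, 2, 12, 6, 7, 8, 9, 4, 11, 5, 10]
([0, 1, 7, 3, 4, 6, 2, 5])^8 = [0, 1, 2, 3, 4, 5, 6, 7]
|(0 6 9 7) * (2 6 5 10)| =7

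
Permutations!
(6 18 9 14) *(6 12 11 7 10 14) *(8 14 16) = [0, 1, 2, 3, 4, 5, 18, 10, 14, 6, 16, 7, 11, 13, 12, 15, 8, 17, 9] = (6 18 9)(7 10 16 8 14 12 11)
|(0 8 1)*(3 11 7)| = 3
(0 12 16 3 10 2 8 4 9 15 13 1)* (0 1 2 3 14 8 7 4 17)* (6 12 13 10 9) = (0 13 2 7 4 6 12 16 14 8 17)(3 9 15 10) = [13, 1, 7, 9, 6, 5, 12, 4, 17, 15, 3, 11, 16, 2, 8, 10, 14, 0]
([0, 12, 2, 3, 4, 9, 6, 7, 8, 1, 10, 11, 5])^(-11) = [0, 12, 2, 3, 4, 9, 6, 7, 8, 1, 10, 11, 5]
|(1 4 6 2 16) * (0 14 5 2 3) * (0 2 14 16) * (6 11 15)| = |(0 16 1 4 11 15 6 3 2)(5 14)| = 18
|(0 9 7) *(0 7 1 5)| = |(0 9 1 5)| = 4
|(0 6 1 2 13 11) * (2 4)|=|(0 6 1 4 2 13 11)|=7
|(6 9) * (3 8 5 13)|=4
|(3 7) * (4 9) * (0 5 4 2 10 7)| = 8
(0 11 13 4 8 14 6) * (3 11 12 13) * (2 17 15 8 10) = [12, 1, 17, 11, 10, 5, 0, 7, 14, 9, 2, 3, 13, 4, 6, 8, 16, 15] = (0 12 13 4 10 2 17 15 8 14 6)(3 11)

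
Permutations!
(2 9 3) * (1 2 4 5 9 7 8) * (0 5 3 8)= [5, 2, 7, 4, 3, 9, 6, 0, 1, 8]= (0 5 9 8 1 2 7)(3 4)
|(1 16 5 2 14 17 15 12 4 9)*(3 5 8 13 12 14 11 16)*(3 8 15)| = |(1 8 13 12 4 9)(2 11 16 15 14 17 3 5)| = 24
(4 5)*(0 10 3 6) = (0 10 3 6)(4 5) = [10, 1, 2, 6, 5, 4, 0, 7, 8, 9, 3]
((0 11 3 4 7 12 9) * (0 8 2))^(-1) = ((0 11 3 4 7 12 9 8 2))^(-1) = (0 2 8 9 12 7 4 3 11)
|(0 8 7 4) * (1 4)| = 5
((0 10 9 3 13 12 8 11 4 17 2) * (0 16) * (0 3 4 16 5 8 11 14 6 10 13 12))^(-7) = (0 13)(2 8 6 9 17 5 14 10 4)(3 12 11 16)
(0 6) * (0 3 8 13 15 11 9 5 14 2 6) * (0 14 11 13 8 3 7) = (0 14 2 6 7)(5 11 9)(13 15) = [14, 1, 6, 3, 4, 11, 7, 0, 8, 5, 10, 9, 12, 15, 2, 13]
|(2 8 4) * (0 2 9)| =5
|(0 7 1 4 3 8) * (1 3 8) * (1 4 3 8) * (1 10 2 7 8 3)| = |(0 8)(2 7 3 4 10)| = 10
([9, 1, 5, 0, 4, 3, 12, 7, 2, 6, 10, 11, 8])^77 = [2, 1, 6, 8, 4, 12, 3, 7, 9, 5, 10, 11, 0]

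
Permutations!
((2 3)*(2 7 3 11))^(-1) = (2 11)(3 7)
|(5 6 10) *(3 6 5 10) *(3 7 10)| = 4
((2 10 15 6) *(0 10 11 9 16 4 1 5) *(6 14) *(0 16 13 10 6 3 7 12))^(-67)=(0 13 7 11 14 6 10 12 9 3 2 15)(1 5 16 4)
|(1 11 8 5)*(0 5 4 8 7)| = |(0 5 1 11 7)(4 8)| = 10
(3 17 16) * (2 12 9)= (2 12 9)(3 17 16)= [0, 1, 12, 17, 4, 5, 6, 7, 8, 2, 10, 11, 9, 13, 14, 15, 3, 16]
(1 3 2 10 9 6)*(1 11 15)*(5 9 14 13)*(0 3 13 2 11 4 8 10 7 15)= (0 3 11)(1 13 5 9 6 4 8 10 14 2 7 15)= [3, 13, 7, 11, 8, 9, 4, 15, 10, 6, 14, 0, 12, 5, 2, 1]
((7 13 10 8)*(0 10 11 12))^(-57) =(0 12 11 13 7 8 10)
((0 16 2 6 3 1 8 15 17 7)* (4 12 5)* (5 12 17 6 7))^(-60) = ((0 16 2 7)(1 8 15 6 3)(4 17 5))^(-60) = (17)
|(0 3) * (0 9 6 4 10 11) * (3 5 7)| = |(0 5 7 3 9 6 4 10 11)| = 9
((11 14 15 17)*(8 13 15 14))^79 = (8 11 17 15 13)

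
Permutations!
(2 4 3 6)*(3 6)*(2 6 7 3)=(2 4 7 3)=[0, 1, 4, 2, 7, 5, 6, 3]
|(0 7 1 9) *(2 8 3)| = |(0 7 1 9)(2 8 3)| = 12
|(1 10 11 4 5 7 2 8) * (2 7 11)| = 12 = |(1 10 2 8)(4 5 11)|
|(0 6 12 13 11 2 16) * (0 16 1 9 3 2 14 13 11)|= |(16)(0 6 12 11 14 13)(1 9 3 2)|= 12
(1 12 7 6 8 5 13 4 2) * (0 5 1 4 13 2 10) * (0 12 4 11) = [5, 4, 11, 3, 10, 2, 8, 6, 1, 9, 12, 0, 7, 13] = (13)(0 5 2 11)(1 4 10 12 7 6 8)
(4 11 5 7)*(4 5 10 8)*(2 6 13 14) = (2 6 13 14)(4 11 10 8)(5 7) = [0, 1, 6, 3, 11, 7, 13, 5, 4, 9, 8, 10, 12, 14, 2]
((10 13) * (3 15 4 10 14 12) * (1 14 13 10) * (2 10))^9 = (1 3)(2 10)(4 12)(14 15)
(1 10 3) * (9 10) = [0, 9, 2, 1, 4, 5, 6, 7, 8, 10, 3] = (1 9 10 3)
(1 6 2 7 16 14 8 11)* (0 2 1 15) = (0 2 7 16 14 8 11 15)(1 6) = [2, 6, 7, 3, 4, 5, 1, 16, 11, 9, 10, 15, 12, 13, 8, 0, 14]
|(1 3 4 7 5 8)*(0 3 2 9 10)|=|(0 3 4 7 5 8 1 2 9 10)|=10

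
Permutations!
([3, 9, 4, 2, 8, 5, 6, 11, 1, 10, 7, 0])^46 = [9, 3, 7, 10, 11, 5, 6, 8, 0, 2, 4, 1]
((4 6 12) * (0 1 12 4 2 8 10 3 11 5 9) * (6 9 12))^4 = ((0 1 6 4 9)(2 8 10 3 11 5 12))^4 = (0 9 4 6 1)(2 11 8 5 10 12 3)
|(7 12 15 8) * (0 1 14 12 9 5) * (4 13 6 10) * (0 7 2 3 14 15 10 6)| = |(0 1 15 8 2 3 14 12 10 4 13)(5 7 9)| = 33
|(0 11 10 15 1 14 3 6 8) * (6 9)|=|(0 11 10 15 1 14 3 9 6 8)|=10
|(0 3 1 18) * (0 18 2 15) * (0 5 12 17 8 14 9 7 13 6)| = |(18)(0 3 1 2 15 5 12 17 8 14 9 7 13 6)| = 14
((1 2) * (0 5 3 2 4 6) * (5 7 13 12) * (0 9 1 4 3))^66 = ((0 7 13 12 5)(1 3 2 4 6 9))^66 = (0 7 13 12 5)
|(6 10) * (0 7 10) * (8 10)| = |(0 7 8 10 6)| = 5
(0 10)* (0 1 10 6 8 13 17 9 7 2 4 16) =(0 6 8 13 17 9 7 2 4 16)(1 10) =[6, 10, 4, 3, 16, 5, 8, 2, 13, 7, 1, 11, 12, 17, 14, 15, 0, 9]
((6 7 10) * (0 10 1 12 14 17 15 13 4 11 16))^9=(0 13 12 10 4 14 6 11 17 7 16 15 1)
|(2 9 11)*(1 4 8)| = 3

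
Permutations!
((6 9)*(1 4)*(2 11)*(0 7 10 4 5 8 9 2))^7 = ((0 7 10 4 1 5 8 9 6 2 11))^7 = (0 9 4 11 8 10 2 5 7 6 1)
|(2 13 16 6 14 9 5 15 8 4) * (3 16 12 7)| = |(2 13 12 7 3 16 6 14 9 5 15 8 4)| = 13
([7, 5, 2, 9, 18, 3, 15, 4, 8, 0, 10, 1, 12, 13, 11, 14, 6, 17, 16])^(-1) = (0 9 3 5 1 11 14 15 6 16 18 4 7)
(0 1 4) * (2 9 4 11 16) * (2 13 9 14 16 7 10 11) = (0 1 2 14 16 13 9 4)(7 10 11) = [1, 2, 14, 3, 0, 5, 6, 10, 8, 4, 11, 7, 12, 9, 16, 15, 13]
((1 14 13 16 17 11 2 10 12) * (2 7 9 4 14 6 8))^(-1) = (1 12 10 2 8 6)(4 9 7 11 17 16 13 14)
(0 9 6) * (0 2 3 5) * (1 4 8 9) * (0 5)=(0 1 4 8 9 6 2 3)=[1, 4, 3, 0, 8, 5, 2, 7, 9, 6]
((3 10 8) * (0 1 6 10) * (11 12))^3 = ((0 1 6 10 8 3)(11 12))^3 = (0 10)(1 8)(3 6)(11 12)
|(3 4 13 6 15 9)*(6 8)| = |(3 4 13 8 6 15 9)| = 7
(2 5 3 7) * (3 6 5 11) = (2 11 3 7)(5 6) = [0, 1, 11, 7, 4, 6, 5, 2, 8, 9, 10, 3]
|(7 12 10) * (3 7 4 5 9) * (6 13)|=|(3 7 12 10 4 5 9)(6 13)|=14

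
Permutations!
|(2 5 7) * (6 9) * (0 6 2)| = 6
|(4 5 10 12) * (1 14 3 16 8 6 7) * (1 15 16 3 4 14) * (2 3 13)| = |(2 3 13)(4 5 10 12 14)(6 7 15 16 8)| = 15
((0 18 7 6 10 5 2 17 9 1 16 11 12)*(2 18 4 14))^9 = (0 12 11 16 1 9 17 2 14 4)(5 10 6 7 18)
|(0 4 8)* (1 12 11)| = 3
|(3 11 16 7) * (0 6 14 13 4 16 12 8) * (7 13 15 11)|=|(0 6 14 15 11 12 8)(3 7)(4 16 13)|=42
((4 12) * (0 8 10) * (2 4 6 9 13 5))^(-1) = (0 10 8)(2 5 13 9 6 12 4)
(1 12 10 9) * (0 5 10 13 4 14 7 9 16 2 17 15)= [5, 12, 17, 3, 14, 10, 6, 9, 8, 1, 16, 11, 13, 4, 7, 0, 2, 15]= (0 5 10 16 2 17 15)(1 12 13 4 14 7 9)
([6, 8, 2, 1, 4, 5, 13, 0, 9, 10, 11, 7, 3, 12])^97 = [11, 12, 2, 13, 4, 5, 7, 10, 3, 1, 8, 9, 6, 0]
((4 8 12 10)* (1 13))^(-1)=(1 13)(4 10 12 8)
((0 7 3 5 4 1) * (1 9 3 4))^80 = (0 9 1 4 5 7 3)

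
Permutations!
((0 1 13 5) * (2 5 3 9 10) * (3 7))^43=(0 2 9 7 1 5 10 3 13)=((0 1 13 7 3 9 10 2 5))^43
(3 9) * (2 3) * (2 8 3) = (3 9 8) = [0, 1, 2, 9, 4, 5, 6, 7, 3, 8]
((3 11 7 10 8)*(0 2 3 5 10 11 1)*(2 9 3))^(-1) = (0 1 3 9)(5 8 10)(7 11) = ((0 9 3 1)(5 10 8)(7 11))^(-1)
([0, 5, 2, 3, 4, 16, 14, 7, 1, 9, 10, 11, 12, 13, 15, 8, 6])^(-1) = [0, 8, 2, 3, 4, 1, 16, 7, 15, 9, 10, 11, 12, 13, 6, 14, 5]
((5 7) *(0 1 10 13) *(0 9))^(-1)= ((0 1 10 13 9)(5 7))^(-1)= (0 9 13 10 1)(5 7)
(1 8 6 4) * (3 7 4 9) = (1 8 6 9 3 7 4) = [0, 8, 2, 7, 1, 5, 9, 4, 6, 3]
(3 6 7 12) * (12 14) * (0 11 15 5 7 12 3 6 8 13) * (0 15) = (0 11)(3 8 13 15 5 7 14)(6 12) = [11, 1, 2, 8, 4, 7, 12, 14, 13, 9, 10, 0, 6, 15, 3, 5]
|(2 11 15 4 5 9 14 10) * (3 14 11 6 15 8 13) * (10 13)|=9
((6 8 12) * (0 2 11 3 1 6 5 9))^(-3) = (0 12 1 2 5 6 11 9 8 3)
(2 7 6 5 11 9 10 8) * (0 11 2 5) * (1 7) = (0 11 9 10 8 5 2 1 7 6) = [11, 7, 1, 3, 4, 2, 0, 6, 5, 10, 8, 9]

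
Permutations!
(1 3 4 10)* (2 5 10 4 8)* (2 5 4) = (1 3 8 5 10)(2 4) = [0, 3, 4, 8, 2, 10, 6, 7, 5, 9, 1]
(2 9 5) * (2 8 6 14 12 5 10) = [0, 1, 9, 3, 4, 8, 14, 7, 6, 10, 2, 11, 5, 13, 12] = (2 9 10)(5 8 6 14 12)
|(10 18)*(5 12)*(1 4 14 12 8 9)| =|(1 4 14 12 5 8 9)(10 18)| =14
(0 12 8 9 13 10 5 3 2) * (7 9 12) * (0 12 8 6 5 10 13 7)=[0, 1, 12, 2, 4, 3, 5, 9, 8, 7, 10, 11, 6, 13]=(13)(2 12 6 5 3)(7 9)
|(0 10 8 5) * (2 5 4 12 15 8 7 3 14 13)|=8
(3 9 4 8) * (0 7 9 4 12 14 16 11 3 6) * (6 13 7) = [6, 1, 2, 4, 8, 5, 0, 9, 13, 12, 10, 3, 14, 7, 16, 15, 11] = (0 6)(3 4 8 13 7 9 12 14 16 11)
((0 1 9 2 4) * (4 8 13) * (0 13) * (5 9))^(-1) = (0 8 2 9 5 1)(4 13)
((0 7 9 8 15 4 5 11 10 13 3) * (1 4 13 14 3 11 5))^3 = (0 8 11 3 9 13 14 7 15 10)(1 4)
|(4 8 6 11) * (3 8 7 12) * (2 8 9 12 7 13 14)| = |(2 8 6 11 4 13 14)(3 9 12)| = 21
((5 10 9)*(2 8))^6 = ((2 8)(5 10 9))^6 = (10)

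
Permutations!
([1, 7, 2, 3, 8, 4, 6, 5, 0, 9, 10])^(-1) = [8, 0, 2, 3, 5, 7, 6, 1, 4, 9, 10]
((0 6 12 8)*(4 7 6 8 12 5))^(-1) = (12)(0 8)(4 5 6 7)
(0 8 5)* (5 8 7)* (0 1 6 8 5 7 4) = (0 4)(1 6 8 5) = [4, 6, 2, 3, 0, 1, 8, 7, 5]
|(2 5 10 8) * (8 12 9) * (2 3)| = 7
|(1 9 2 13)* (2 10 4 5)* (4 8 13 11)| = |(1 9 10 8 13)(2 11 4 5)| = 20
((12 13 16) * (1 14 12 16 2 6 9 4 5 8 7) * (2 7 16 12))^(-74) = ((1 14 2 6 9 4 5 8 16 12 13 7))^(-74) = (1 13 16 5 9 2)(4 6 14 7 12 8)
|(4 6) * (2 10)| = 2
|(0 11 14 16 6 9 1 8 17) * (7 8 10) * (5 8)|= 12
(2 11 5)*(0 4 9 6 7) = (0 4 9 6 7)(2 11 5) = [4, 1, 11, 3, 9, 2, 7, 0, 8, 6, 10, 5]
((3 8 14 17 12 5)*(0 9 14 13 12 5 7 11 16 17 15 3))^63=((0 9 14 15 3 8 13 12 7 11 16 17 5))^63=(0 17 11 12 8 15 9 5 16 7 13 3 14)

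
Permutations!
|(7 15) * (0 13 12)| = 6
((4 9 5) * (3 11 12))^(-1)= ((3 11 12)(4 9 5))^(-1)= (3 12 11)(4 5 9)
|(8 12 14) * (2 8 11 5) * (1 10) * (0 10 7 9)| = 30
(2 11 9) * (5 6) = (2 11 9)(5 6) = [0, 1, 11, 3, 4, 6, 5, 7, 8, 2, 10, 9]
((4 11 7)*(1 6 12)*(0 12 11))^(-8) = ((0 12 1 6 11 7 4))^(-8) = (0 4 7 11 6 1 12)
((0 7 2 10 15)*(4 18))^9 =(0 15 10 2 7)(4 18)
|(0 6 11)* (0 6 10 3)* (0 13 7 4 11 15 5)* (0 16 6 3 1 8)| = |(0 10 1 8)(3 13 7 4 11)(5 16 6 15)| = 20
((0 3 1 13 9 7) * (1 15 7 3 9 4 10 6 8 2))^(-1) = ((0 9 3 15 7)(1 13 4 10 6 8 2))^(-1) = (0 7 15 3 9)(1 2 8 6 10 4 13)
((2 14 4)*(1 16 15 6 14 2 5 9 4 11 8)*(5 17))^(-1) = ((1 16 15 6 14 11 8)(4 17 5 9))^(-1) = (1 8 11 14 6 15 16)(4 9 5 17)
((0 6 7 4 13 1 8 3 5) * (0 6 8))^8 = (0 1 13 4 7 6 5 3 8)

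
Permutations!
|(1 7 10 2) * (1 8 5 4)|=|(1 7 10 2 8 5 4)|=7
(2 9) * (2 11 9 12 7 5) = (2 12 7 5)(9 11) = [0, 1, 12, 3, 4, 2, 6, 5, 8, 11, 10, 9, 7]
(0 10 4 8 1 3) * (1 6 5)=(0 10 4 8 6 5 1 3)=[10, 3, 2, 0, 8, 1, 5, 7, 6, 9, 4]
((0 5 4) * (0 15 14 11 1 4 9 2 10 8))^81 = (0 2)(1 4 15 14 11)(5 10)(8 9)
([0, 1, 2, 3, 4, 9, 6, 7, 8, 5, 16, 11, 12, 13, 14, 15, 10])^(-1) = [0, 1, 2, 3, 4, 9, 6, 7, 8, 5, 16, 11, 12, 13, 14, 15, 10]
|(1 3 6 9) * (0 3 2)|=|(0 3 6 9 1 2)|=6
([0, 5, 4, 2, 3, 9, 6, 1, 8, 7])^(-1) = (1 7 9 5)(2 3 4)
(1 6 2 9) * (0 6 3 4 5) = (0 6 2 9 1 3 4 5) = [6, 3, 9, 4, 5, 0, 2, 7, 8, 1]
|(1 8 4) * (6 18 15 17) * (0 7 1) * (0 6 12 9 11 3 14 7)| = 13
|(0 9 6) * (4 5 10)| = 3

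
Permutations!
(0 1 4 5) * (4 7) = (0 1 7 4 5) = [1, 7, 2, 3, 5, 0, 6, 4]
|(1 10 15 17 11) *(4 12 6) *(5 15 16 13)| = 24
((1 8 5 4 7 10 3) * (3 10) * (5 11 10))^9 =(1 8 11 10 5 4 7 3)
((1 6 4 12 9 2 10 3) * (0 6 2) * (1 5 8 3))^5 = ((0 6 4 12 9)(1 2 10)(3 5 8))^5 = (12)(1 10 2)(3 8 5)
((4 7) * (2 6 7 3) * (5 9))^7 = (2 7 3 6 4)(5 9)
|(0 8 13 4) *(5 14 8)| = 6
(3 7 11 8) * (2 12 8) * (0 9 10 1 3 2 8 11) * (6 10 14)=(0 9 14 6 10 1 3 7)(2 12 11 8)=[9, 3, 12, 7, 4, 5, 10, 0, 2, 14, 1, 8, 11, 13, 6]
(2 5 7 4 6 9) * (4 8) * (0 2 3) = [2, 1, 5, 0, 6, 7, 9, 8, 4, 3] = (0 2 5 7 8 4 6 9 3)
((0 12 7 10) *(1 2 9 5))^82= (0 7)(1 9)(2 5)(10 12)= ((0 12 7 10)(1 2 9 5))^82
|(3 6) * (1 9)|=|(1 9)(3 6)|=2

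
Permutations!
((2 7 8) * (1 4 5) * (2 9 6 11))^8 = ((1 4 5)(2 7 8 9 6 11))^8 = (1 5 4)(2 8 6)(7 9 11)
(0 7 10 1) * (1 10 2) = (10)(0 7 2 1) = [7, 0, 1, 3, 4, 5, 6, 2, 8, 9, 10]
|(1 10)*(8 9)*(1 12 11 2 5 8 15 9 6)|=|(1 10 12 11 2 5 8 6)(9 15)|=8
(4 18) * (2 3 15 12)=(2 3 15 12)(4 18)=[0, 1, 3, 15, 18, 5, 6, 7, 8, 9, 10, 11, 2, 13, 14, 12, 16, 17, 4]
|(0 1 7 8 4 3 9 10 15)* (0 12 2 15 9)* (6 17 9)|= 12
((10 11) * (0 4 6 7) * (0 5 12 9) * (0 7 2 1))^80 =((0 4 6 2 1)(5 12 9 7)(10 11))^80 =(12)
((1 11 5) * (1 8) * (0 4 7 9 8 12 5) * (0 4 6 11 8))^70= (12)(0 7 11)(4 6 9)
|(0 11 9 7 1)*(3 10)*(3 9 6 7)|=15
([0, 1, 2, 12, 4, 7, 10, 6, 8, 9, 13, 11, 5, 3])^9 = [0, 1, 2, 5, 4, 6, 13, 10, 8, 9, 3, 11, 7, 12]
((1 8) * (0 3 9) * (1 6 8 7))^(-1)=(0 9 3)(1 7)(6 8)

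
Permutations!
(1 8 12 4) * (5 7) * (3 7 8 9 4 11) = (1 9 4)(3 7 5 8 12 11) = [0, 9, 2, 7, 1, 8, 6, 5, 12, 4, 10, 3, 11]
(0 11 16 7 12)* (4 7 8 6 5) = [11, 1, 2, 3, 7, 4, 5, 12, 6, 9, 10, 16, 0, 13, 14, 15, 8] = (0 11 16 8 6 5 4 7 12)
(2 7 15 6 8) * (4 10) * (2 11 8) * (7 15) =(2 15 6)(4 10)(8 11) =[0, 1, 15, 3, 10, 5, 2, 7, 11, 9, 4, 8, 12, 13, 14, 6]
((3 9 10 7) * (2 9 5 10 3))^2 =((2 9 3 5 10 7))^2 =(2 3 10)(5 7 9)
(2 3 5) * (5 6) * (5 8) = (2 3 6 8 5) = [0, 1, 3, 6, 4, 2, 8, 7, 5]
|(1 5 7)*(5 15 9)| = 5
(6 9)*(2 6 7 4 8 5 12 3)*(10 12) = [0, 1, 6, 2, 8, 10, 9, 4, 5, 7, 12, 11, 3] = (2 6 9 7 4 8 5 10 12 3)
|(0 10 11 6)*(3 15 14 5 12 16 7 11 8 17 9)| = |(0 10 8 17 9 3 15 14 5 12 16 7 11 6)| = 14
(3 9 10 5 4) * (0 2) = (0 2)(3 9 10 5 4) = [2, 1, 0, 9, 3, 4, 6, 7, 8, 10, 5]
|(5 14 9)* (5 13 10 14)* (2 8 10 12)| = |(2 8 10 14 9 13 12)| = 7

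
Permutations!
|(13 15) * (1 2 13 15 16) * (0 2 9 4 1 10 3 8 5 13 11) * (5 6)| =|(0 2 11)(1 9 4)(3 8 6 5 13 16 10)| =21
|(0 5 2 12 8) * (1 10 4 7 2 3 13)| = 11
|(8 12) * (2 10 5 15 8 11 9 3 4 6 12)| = |(2 10 5 15 8)(3 4 6 12 11 9)| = 30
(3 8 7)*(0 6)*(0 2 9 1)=[6, 0, 9, 8, 4, 5, 2, 3, 7, 1]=(0 6 2 9 1)(3 8 7)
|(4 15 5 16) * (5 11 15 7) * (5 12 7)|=6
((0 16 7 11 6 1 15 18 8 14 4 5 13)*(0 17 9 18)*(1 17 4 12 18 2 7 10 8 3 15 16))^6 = ((0 1 16 10 8 14 12 18 3 15)(2 7 11 6 17 9)(4 5 13))^6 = (0 12 16 3 8)(1 18 10 15 14)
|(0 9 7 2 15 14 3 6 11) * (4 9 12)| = 11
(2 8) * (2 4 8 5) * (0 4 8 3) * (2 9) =(0 4 3)(2 5 9) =[4, 1, 5, 0, 3, 9, 6, 7, 8, 2]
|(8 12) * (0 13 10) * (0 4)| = |(0 13 10 4)(8 12)| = 4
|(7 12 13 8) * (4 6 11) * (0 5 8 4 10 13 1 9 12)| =|(0 5 8 7)(1 9 12)(4 6 11 10 13)| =60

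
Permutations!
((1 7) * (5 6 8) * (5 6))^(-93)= ((1 7)(6 8))^(-93)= (1 7)(6 8)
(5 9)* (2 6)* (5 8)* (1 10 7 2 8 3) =(1 10 7 2 6 8 5 9 3) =[0, 10, 6, 1, 4, 9, 8, 2, 5, 3, 7]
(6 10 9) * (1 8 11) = (1 8 11)(6 10 9) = [0, 8, 2, 3, 4, 5, 10, 7, 11, 6, 9, 1]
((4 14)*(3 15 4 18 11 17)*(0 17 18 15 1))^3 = ((0 17 3 1)(4 14 15)(11 18))^3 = (0 1 3 17)(11 18)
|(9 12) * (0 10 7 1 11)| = |(0 10 7 1 11)(9 12)| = 10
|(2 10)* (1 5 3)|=|(1 5 3)(2 10)|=6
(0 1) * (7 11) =(0 1)(7 11) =[1, 0, 2, 3, 4, 5, 6, 11, 8, 9, 10, 7]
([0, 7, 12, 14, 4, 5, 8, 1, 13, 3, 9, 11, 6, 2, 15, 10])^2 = (2 6 13 12 8)(3 15 9 14 10)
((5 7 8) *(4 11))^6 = ((4 11)(5 7 8))^6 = (11)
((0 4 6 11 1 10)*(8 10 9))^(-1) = ((0 4 6 11 1 9 8 10))^(-1) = (0 10 8 9 1 11 6 4)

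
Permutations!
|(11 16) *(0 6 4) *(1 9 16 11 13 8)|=15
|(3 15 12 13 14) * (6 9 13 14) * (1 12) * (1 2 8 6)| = |(1 12 14 3 15 2 8 6 9 13)| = 10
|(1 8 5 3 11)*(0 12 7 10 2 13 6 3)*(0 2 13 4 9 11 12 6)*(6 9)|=14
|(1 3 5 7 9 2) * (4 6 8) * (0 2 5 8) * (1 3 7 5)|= 6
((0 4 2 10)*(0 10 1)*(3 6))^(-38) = (10)(0 2)(1 4) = ((10)(0 4 2 1)(3 6))^(-38)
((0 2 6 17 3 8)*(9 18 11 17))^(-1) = (0 8 3 17 11 18 9 6 2)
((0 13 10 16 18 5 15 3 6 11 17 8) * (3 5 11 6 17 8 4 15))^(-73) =(0 18 13 11 10 8 16)(3 4 5 17 15)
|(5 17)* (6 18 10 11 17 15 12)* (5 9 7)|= |(5 15 12 6 18 10 11 17 9 7)|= 10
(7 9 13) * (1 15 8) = (1 15 8)(7 9 13) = [0, 15, 2, 3, 4, 5, 6, 9, 1, 13, 10, 11, 12, 7, 14, 8]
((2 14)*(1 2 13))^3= (1 13 14 2)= ((1 2 14 13))^3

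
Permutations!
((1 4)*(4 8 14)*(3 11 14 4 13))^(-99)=((1 8 4)(3 11 14 13))^(-99)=(3 11 14 13)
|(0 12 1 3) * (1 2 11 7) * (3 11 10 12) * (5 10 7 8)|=8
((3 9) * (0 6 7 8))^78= ((0 6 7 8)(3 9))^78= (9)(0 7)(6 8)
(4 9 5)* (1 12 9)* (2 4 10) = (1 12 9 5 10 2 4) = [0, 12, 4, 3, 1, 10, 6, 7, 8, 5, 2, 11, 9]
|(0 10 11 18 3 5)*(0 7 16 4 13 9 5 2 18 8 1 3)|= |(0 10 11 8 1 3 2 18)(4 13 9 5 7 16)|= 24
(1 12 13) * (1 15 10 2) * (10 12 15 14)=(1 15 12 13 14 10 2)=[0, 15, 1, 3, 4, 5, 6, 7, 8, 9, 2, 11, 13, 14, 10, 12]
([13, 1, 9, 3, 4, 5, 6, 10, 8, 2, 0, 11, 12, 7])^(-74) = (0 7)(10 13)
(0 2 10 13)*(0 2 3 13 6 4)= [3, 1, 10, 13, 0, 5, 4, 7, 8, 9, 6, 11, 12, 2]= (0 3 13 2 10 6 4)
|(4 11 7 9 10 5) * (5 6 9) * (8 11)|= |(4 8 11 7 5)(6 9 10)|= 15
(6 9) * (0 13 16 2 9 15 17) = [13, 1, 9, 3, 4, 5, 15, 7, 8, 6, 10, 11, 12, 16, 14, 17, 2, 0] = (0 13 16 2 9 6 15 17)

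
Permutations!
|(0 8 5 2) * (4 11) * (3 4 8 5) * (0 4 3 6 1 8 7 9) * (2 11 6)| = |(0 5 11 7 9)(1 8 2 4 6)| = 5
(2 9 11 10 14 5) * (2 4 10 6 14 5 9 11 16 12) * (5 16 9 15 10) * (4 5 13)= [0, 1, 11, 3, 13, 5, 14, 7, 8, 9, 16, 6, 2, 4, 15, 10, 12]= (2 11 6 14 15 10 16 12)(4 13)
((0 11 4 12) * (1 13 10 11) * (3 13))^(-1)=(0 12 4 11 10 13 3 1)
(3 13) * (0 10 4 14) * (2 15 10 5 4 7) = [5, 1, 15, 13, 14, 4, 6, 2, 8, 9, 7, 11, 12, 3, 0, 10] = (0 5 4 14)(2 15 10 7)(3 13)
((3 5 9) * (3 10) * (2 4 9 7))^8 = ((2 4 9 10 3 5 7))^8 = (2 4 9 10 3 5 7)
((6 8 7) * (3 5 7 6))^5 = (3 7 5)(6 8)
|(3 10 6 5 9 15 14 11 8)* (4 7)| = |(3 10 6 5 9 15 14 11 8)(4 7)| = 18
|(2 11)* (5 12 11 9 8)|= 6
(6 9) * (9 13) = [0, 1, 2, 3, 4, 5, 13, 7, 8, 6, 10, 11, 12, 9] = (6 13 9)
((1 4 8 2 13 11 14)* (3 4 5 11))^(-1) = ((1 5 11 14)(2 13 3 4 8))^(-1) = (1 14 11 5)(2 8 4 3 13)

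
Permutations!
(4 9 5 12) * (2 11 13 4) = (2 11 13 4 9 5 12) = [0, 1, 11, 3, 9, 12, 6, 7, 8, 5, 10, 13, 2, 4]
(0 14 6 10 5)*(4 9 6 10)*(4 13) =[14, 1, 2, 3, 9, 0, 13, 7, 8, 6, 5, 11, 12, 4, 10] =(0 14 10 5)(4 9 6 13)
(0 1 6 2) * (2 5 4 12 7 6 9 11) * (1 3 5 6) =[3, 9, 0, 5, 12, 4, 6, 1, 8, 11, 10, 2, 7] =(0 3 5 4 12 7 1 9 11 2)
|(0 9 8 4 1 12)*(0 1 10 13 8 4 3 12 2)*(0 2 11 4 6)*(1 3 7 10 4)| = |(0 9 6)(1 11)(3 12)(7 10 13 8)| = 12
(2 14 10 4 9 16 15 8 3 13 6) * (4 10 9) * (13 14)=[0, 1, 13, 14, 4, 5, 2, 7, 3, 16, 10, 11, 12, 6, 9, 8, 15]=(2 13 6)(3 14 9 16 15 8)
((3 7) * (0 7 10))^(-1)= (0 10 3 7)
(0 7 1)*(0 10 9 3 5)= (0 7 1 10 9 3 5)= [7, 10, 2, 5, 4, 0, 6, 1, 8, 3, 9]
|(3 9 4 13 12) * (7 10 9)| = |(3 7 10 9 4 13 12)| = 7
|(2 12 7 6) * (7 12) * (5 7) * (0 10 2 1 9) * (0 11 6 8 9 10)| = 9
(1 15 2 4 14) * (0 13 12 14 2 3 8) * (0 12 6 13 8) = (0 8 12 14 1 15 3)(2 4)(6 13) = [8, 15, 4, 0, 2, 5, 13, 7, 12, 9, 10, 11, 14, 6, 1, 3]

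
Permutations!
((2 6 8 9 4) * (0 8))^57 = (0 4)(2 8)(6 9)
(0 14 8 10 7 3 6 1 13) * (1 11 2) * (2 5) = [14, 13, 1, 6, 4, 2, 11, 3, 10, 9, 7, 5, 12, 0, 8] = (0 14 8 10 7 3 6 11 5 2 1 13)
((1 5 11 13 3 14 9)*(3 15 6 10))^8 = (1 14 10 15 11)(3 6 13 5 9)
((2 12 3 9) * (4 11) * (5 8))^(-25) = ((2 12 3 9)(4 11)(5 8))^(-25) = (2 9 3 12)(4 11)(5 8)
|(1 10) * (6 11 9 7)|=4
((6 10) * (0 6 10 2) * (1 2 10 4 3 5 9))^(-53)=(0 6 10 4 3 5 9 1 2)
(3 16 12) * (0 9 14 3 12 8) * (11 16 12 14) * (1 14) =(0 9 11 16 8)(1 14 3 12) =[9, 14, 2, 12, 4, 5, 6, 7, 0, 11, 10, 16, 1, 13, 3, 15, 8]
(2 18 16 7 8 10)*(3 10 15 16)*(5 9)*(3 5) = (2 18 5 9 3 10)(7 8 15 16) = [0, 1, 18, 10, 4, 9, 6, 8, 15, 3, 2, 11, 12, 13, 14, 16, 7, 17, 5]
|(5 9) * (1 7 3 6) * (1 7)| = 6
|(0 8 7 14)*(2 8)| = 5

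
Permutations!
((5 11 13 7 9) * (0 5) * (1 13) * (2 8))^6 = ((0 5 11 1 13 7 9)(2 8))^6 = (0 9 7 13 1 11 5)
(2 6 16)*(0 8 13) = [8, 1, 6, 3, 4, 5, 16, 7, 13, 9, 10, 11, 12, 0, 14, 15, 2] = (0 8 13)(2 6 16)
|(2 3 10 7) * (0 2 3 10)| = 5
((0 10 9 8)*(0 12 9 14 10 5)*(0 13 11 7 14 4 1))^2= (0 13 7 10 1 5 11 14 4)(8 9 12)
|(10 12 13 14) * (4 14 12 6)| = |(4 14 10 6)(12 13)| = 4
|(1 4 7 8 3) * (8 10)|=6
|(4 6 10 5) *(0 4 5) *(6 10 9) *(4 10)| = |(0 10)(6 9)| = 2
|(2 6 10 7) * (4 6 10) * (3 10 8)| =10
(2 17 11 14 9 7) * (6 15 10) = (2 17 11 14 9 7)(6 15 10) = [0, 1, 17, 3, 4, 5, 15, 2, 8, 7, 6, 14, 12, 13, 9, 10, 16, 11]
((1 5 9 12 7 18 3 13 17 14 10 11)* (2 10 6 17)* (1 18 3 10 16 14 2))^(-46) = ((1 5 9 12 7 3 13)(2 16 14 6 17)(10 11 18))^(-46) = (1 12 13 9 3 5 7)(2 17 6 14 16)(10 18 11)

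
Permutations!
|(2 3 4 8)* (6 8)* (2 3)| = 4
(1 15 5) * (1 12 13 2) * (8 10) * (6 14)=[0, 15, 1, 3, 4, 12, 14, 7, 10, 9, 8, 11, 13, 2, 6, 5]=(1 15 5 12 13 2)(6 14)(8 10)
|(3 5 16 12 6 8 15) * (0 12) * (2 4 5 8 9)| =24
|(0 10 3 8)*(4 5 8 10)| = |(0 4 5 8)(3 10)| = 4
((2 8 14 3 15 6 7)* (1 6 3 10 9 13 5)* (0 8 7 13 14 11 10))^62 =((0 8 11 10 9 14)(1 6 13 5)(2 7)(3 15))^62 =(15)(0 11 9)(1 13)(5 6)(8 10 14)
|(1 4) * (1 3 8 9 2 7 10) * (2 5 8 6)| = |(1 4 3 6 2 7 10)(5 8 9)| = 21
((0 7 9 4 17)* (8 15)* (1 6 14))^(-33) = ((0 7 9 4 17)(1 6 14)(8 15))^(-33) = (0 9 17 7 4)(8 15)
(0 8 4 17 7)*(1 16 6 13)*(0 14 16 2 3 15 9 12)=(0 8 4 17 7 14 16 6 13 1 2 3 15 9 12)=[8, 2, 3, 15, 17, 5, 13, 14, 4, 12, 10, 11, 0, 1, 16, 9, 6, 7]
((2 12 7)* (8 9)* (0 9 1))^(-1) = ((0 9 8 1)(2 12 7))^(-1) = (0 1 8 9)(2 7 12)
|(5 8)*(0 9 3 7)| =|(0 9 3 7)(5 8)| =4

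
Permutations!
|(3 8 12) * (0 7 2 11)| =12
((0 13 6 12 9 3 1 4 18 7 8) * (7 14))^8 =((0 13 6 12 9 3 1 4 18 14 7 8))^8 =(0 18 9)(1 6 7)(3 13 14)(4 12 8)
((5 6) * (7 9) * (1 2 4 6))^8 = (9)(1 6 2 5 4)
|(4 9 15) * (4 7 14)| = 5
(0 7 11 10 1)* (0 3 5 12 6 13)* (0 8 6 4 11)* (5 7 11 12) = [11, 3, 2, 7, 12, 5, 13, 0, 6, 9, 1, 10, 4, 8] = (0 11 10 1 3 7)(4 12)(6 13 8)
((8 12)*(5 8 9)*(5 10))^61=(5 8 12 9 10)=((5 8 12 9 10))^61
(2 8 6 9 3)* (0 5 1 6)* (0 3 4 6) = (0 5 1)(2 8 3)(4 6 9) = [5, 0, 8, 2, 6, 1, 9, 7, 3, 4]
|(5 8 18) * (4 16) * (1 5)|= 4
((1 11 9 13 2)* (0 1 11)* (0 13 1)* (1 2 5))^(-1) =(1 5 13)(2 9 11)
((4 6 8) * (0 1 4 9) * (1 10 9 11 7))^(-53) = ((0 10 9)(1 4 6 8 11 7))^(-53) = (0 10 9)(1 4 6 8 11 7)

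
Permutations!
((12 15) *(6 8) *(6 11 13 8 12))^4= (6 12 15)(8 11 13)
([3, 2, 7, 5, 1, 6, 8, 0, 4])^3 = [6, 0, 3, 8, 7, 4, 1, 5, 2]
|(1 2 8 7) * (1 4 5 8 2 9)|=|(1 9)(4 5 8 7)|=4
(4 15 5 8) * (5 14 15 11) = (4 11 5 8)(14 15) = [0, 1, 2, 3, 11, 8, 6, 7, 4, 9, 10, 5, 12, 13, 15, 14]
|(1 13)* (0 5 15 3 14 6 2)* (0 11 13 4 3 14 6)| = |(0 5 15 14)(1 4 3 6 2 11 13)| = 28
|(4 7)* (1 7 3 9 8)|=6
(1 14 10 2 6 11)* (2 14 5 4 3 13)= (1 5 4 3 13 2 6 11)(10 14)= [0, 5, 6, 13, 3, 4, 11, 7, 8, 9, 14, 1, 12, 2, 10]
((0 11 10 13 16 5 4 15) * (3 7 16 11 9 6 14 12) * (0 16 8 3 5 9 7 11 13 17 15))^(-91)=((0 7 8 3 11 10 17 15 16 9 6 14 12 5 4))^(-91)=(0 4 5 12 14 6 9 16 15 17 10 11 3 8 7)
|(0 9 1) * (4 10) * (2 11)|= 6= |(0 9 1)(2 11)(4 10)|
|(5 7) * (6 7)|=|(5 6 7)|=3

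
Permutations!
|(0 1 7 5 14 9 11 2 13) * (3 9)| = 10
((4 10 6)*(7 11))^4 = ((4 10 6)(7 11))^4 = (11)(4 10 6)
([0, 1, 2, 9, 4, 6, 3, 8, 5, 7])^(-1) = (3 6 5 8 7 9)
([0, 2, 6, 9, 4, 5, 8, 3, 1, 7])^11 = (1 8 6 2)(3 7 9)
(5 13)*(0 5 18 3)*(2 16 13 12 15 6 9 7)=[5, 1, 16, 0, 4, 12, 9, 2, 8, 7, 10, 11, 15, 18, 14, 6, 13, 17, 3]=(0 5 12 15 6 9 7 2 16 13 18 3)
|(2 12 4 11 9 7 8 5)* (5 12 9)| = 8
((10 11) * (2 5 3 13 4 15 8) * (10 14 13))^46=((2 5 3 10 11 14 13 4 15 8))^46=(2 13 3 15 11)(4 10 8 14 5)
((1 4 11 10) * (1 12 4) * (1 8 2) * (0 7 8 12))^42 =((0 7 8 2 1 12 4 11 10))^42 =(0 4 2)(1 7 11)(8 10 12)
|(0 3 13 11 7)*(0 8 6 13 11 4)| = 8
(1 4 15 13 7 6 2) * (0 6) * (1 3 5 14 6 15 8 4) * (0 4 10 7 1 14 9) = (0 15 13 1 14 6 2 3 5 9)(4 8 10 7) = [15, 14, 3, 5, 8, 9, 2, 4, 10, 0, 7, 11, 12, 1, 6, 13]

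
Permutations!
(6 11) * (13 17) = (6 11)(13 17) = [0, 1, 2, 3, 4, 5, 11, 7, 8, 9, 10, 6, 12, 17, 14, 15, 16, 13]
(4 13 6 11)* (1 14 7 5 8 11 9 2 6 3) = [0, 14, 6, 1, 13, 8, 9, 5, 11, 2, 10, 4, 12, 3, 7] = (1 14 7 5 8 11 4 13 3)(2 6 9)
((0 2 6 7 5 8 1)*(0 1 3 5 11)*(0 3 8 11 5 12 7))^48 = (3 5 12 11 7)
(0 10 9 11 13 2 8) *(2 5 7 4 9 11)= (0 10 11 13 5 7 4 9 2 8)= [10, 1, 8, 3, 9, 7, 6, 4, 0, 2, 11, 13, 12, 5]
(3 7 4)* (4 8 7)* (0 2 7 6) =(0 2 7 8 6)(3 4) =[2, 1, 7, 4, 3, 5, 0, 8, 6]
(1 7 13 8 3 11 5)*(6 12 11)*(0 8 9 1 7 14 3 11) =(0 8 11 5 7 13 9 1 14 3 6 12) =[8, 14, 2, 6, 4, 7, 12, 13, 11, 1, 10, 5, 0, 9, 3]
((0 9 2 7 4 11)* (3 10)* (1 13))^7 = ((0 9 2 7 4 11)(1 13)(3 10))^7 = (0 9 2 7 4 11)(1 13)(3 10)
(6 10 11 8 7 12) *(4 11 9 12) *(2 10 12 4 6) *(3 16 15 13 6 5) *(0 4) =(0 4 11 8 7 5 3 16 15 13 6 12 2 10 9) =[4, 1, 10, 16, 11, 3, 12, 5, 7, 0, 9, 8, 2, 6, 14, 13, 15]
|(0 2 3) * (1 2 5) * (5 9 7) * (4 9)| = 8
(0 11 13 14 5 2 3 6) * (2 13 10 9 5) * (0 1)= (0 11 10 9 5 13 14 2 3 6 1)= [11, 0, 3, 6, 4, 13, 1, 7, 8, 5, 9, 10, 12, 14, 2]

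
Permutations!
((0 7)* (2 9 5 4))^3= ((0 7)(2 9 5 4))^3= (0 7)(2 4 5 9)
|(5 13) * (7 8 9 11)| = 4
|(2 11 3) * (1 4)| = 6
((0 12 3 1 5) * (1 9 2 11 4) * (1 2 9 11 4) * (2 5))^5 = ((0 12 3 11 1 2 4 5))^5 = (0 2 3 5 1 12 4 11)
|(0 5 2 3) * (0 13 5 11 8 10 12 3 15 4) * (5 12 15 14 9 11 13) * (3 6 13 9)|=84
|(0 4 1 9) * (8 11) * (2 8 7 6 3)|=12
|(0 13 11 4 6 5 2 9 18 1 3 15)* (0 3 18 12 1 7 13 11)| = 12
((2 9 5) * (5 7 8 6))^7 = ((2 9 7 8 6 5))^7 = (2 9 7 8 6 5)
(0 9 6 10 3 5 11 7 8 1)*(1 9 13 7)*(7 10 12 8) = (0 13 10 3 5 11 1)(6 12 8 9) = [13, 0, 2, 5, 4, 11, 12, 7, 9, 6, 3, 1, 8, 10]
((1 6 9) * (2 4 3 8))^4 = (1 6 9)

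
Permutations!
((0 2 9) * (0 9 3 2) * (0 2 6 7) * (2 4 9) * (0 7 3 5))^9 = ((0 4 9 2 5)(3 6))^9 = (0 5 2 9 4)(3 6)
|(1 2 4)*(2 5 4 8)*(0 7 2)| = 12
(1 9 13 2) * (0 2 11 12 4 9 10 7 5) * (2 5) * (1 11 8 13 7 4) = (0 5)(1 10 4 9 7 2 11 12)(8 13) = [5, 10, 11, 3, 9, 0, 6, 2, 13, 7, 4, 12, 1, 8]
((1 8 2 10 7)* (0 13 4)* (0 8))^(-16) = ((0 13 4 8 2 10 7 1))^(-16) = (13)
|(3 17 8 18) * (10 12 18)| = |(3 17 8 10 12 18)| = 6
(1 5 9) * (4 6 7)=(1 5 9)(4 6 7)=[0, 5, 2, 3, 6, 9, 7, 4, 8, 1]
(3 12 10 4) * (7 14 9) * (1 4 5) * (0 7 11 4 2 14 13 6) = (0 7 13 6)(1 2 14 9 11 4 3 12 10 5) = [7, 2, 14, 12, 3, 1, 0, 13, 8, 11, 5, 4, 10, 6, 9]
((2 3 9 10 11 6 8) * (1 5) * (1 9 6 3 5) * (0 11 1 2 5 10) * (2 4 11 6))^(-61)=((0 6 8 5 9)(1 4 11 3 2 10))^(-61)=(0 9 5 8 6)(1 10 2 3 11 4)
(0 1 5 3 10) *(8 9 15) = (0 1 5 3 10)(8 9 15) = [1, 5, 2, 10, 4, 3, 6, 7, 9, 15, 0, 11, 12, 13, 14, 8]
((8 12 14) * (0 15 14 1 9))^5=((0 15 14 8 12 1 9))^5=(0 1 8 15 9 12 14)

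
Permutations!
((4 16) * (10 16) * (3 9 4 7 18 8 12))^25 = (3 8 7 10 9 12 18 16 4)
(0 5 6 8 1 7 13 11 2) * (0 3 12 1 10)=(0 5 6 8 10)(1 7 13 11 2 3 12)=[5, 7, 3, 12, 4, 6, 8, 13, 10, 9, 0, 2, 1, 11]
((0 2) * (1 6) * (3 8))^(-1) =(0 2)(1 6)(3 8)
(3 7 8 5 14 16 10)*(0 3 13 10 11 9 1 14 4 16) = (0 3 7 8 5 4 16 11 9 1 14)(10 13) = [3, 14, 2, 7, 16, 4, 6, 8, 5, 1, 13, 9, 12, 10, 0, 15, 11]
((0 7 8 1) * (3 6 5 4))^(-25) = (0 1 8 7)(3 4 5 6)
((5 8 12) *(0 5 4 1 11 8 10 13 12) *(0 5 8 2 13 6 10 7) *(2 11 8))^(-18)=((0 2 13 12 4 1 8 5 7)(6 10))^(-18)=(13)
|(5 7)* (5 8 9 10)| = 5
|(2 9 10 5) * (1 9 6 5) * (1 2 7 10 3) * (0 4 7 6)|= 30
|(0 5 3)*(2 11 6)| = 3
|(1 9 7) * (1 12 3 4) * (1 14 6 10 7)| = |(1 9)(3 4 14 6 10 7 12)| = 14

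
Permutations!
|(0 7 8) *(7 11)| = 4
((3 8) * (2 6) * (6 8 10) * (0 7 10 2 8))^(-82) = ((0 7 10 6 8 3 2))^(-82) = (0 10 8 2 7 6 3)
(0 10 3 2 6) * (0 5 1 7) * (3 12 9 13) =(0 10 12 9 13 3 2 6 5 1 7) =[10, 7, 6, 2, 4, 1, 5, 0, 8, 13, 12, 11, 9, 3]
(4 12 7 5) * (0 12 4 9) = (0 12 7 5 9) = [12, 1, 2, 3, 4, 9, 6, 5, 8, 0, 10, 11, 7]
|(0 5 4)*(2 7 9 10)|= |(0 5 4)(2 7 9 10)|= 12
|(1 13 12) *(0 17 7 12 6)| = |(0 17 7 12 1 13 6)| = 7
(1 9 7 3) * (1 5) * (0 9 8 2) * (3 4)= [9, 8, 0, 5, 3, 1, 6, 4, 2, 7]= (0 9 7 4 3 5 1 8 2)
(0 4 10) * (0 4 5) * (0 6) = (0 5 6)(4 10) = [5, 1, 2, 3, 10, 6, 0, 7, 8, 9, 4]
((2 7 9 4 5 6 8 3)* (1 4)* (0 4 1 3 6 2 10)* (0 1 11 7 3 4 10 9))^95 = ((0 10 1 11 7)(2 3 9 4 5)(6 8))^95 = (11)(6 8)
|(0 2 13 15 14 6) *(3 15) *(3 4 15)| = |(0 2 13 4 15 14 6)| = 7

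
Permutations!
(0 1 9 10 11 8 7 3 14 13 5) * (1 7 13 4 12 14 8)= [7, 9, 2, 8, 12, 0, 6, 3, 13, 10, 11, 1, 14, 5, 4]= (0 7 3 8 13 5)(1 9 10 11)(4 12 14)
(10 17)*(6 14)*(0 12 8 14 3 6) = (0 12 8 14)(3 6)(10 17) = [12, 1, 2, 6, 4, 5, 3, 7, 14, 9, 17, 11, 8, 13, 0, 15, 16, 10]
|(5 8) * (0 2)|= 2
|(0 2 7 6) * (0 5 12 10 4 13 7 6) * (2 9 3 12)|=24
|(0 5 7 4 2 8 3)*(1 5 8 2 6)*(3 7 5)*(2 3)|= 8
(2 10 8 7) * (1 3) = [0, 3, 10, 1, 4, 5, 6, 2, 7, 9, 8] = (1 3)(2 10 8 7)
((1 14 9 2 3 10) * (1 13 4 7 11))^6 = (1 13 9 7 3)(2 11 10 14 4)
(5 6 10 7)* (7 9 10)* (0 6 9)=(0 6 7 5 9 10)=[6, 1, 2, 3, 4, 9, 7, 5, 8, 10, 0]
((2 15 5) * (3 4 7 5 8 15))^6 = ((2 3 4 7 5)(8 15))^6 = (15)(2 3 4 7 5)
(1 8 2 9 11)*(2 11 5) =(1 8 11)(2 9 5) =[0, 8, 9, 3, 4, 2, 6, 7, 11, 5, 10, 1]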